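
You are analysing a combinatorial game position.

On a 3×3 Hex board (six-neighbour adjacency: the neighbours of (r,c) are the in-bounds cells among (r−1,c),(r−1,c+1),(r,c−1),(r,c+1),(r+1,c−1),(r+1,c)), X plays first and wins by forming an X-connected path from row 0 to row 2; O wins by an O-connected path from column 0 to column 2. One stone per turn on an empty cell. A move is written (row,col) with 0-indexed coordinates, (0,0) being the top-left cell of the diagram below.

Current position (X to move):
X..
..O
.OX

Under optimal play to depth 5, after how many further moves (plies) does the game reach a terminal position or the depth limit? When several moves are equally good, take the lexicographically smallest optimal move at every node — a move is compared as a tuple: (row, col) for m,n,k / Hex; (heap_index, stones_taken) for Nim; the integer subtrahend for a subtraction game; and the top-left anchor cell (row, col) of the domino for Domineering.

[X../..O/.OX] X move#1: (0,1):-1/XX./..O/.OX, (0,2):-1/X.X/..O/.OX, (1,0):-1/X../X.O/.OX, (1,1):-1/X../.XO/.OX, (2,0):+1/X../..O/XOX*
[X../..O/XOX] O move#2: (0,1):-1/XO./..O/XOX*, (0,2):-1/X.O/..O/XOX, (1,0):-1/X../O.O/XOX, (1,1):-1/X../.OO/XOX
[XO./..O/XOX] X move#3: (0,2):+1/XOX/..O/XOX*, (1,0):+1/XO./X.O/XOX, (1,1):+1/XO./.XO/XOX
[XOX/..O/XOX] O move#4: (1,0):-1/XOX/O.O/XOX*, (1,1):-1/XOX/.OO/XOX
[XOX/O.O/XOX] X move#5: (1,1):+1/XOX/OXO/XOX*
[XOX/OXO/XOX] end (terminal -1, O#6); searched X../..O/.OX to 5

PV length from [X../..O/.OX]: 5 plies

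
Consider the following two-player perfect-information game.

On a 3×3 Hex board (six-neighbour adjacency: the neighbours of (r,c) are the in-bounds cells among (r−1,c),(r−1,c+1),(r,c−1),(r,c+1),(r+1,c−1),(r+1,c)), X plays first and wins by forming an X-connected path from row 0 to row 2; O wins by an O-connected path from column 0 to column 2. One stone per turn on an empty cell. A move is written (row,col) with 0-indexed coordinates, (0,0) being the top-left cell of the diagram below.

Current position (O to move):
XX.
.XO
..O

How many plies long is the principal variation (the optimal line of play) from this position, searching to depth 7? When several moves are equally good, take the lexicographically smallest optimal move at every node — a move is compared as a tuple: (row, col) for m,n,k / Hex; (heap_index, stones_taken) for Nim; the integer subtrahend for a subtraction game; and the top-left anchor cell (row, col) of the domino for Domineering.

ply 1, O at XX./.XO/..O | (0,2)=-1→XXO/.XO/..O*; (1,0)=-1→XX./OXO/..O; (2,0)=-1→XX./.XO/O.O; (2,1)=-1→XX./.XO/.OO
ply 2, X at XXO/.XO/..O | (1,0)=+1→XXO/XXO/..O*; (2,0)=+1→XXO/.XO/X.O; (2,1)=+1→XXO/.XO/.XO
ply 3, O at XXO/XXO/..O | (2,0)=-1→XXO/XXO/O.O*; (2,1)=-1→XXO/XXO/.OO
ply 4, X at XXO/XXO/O.O | (2,1)=+1→XXO/XXO/OXO*
ply 5: XXO/XXO/OXO is terminal -1 (O); from XX./.XO/..O depth 7

PV length from [XX./.XO/..O]: 4 plies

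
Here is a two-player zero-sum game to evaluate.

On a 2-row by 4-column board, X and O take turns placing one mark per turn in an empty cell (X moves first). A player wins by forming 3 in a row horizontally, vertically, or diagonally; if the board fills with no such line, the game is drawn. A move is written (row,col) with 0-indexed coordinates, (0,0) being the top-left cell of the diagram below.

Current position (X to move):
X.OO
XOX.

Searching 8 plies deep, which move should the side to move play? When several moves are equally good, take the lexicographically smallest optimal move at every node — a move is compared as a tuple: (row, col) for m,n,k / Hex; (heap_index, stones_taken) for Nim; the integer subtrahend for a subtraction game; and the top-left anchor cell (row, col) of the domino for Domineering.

ply 1, X at X.OO/XOX. | (0,1)=+0→XXOO/XOX.*; (1,3)=-1→X.OO/XOXX
ply 2, O at XXOO/XOX. | (1,3)=+0→XXOO/XOXO*
ply 3: XXOO/XOXO is terminal +0 (X); from X.OO/XOX. depth 8

X's best at [X.OO/XOX.]: (0,1)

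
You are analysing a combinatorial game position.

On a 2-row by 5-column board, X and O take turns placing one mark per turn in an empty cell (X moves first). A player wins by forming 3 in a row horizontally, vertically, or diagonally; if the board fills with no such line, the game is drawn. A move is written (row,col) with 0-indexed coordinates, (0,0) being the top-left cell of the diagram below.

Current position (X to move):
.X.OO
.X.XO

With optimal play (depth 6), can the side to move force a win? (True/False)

ply 1, X at .X.OO/.X.XO | (0,0)=-1→XX.OO/.X.XO; (0,2)=+1→.XXOO/.X.XO*; (1,0)=-1→.X.OO/XX.XO; (1,2)=+1→.X.OO/.XXXO
ply 2, O at .XXOO/.X.XO | (0,0)=-1→OXXOO/.X.XO*; (1,0)=-1→.XXOO/OX.XO; (1,2)=-1→.XXOO/.XOXO
ply 3, X at OXXOO/.X.XO | (1,0)=+0→OXXOO/XX.XO; (1,2)=+1→OXXOO/.XXXO*
ply 4: OXXOO/.XXXO is terminal -1 (O); from .X.OO/.X.XO depth 6

X winning at [.X.OO/.X.XO]: True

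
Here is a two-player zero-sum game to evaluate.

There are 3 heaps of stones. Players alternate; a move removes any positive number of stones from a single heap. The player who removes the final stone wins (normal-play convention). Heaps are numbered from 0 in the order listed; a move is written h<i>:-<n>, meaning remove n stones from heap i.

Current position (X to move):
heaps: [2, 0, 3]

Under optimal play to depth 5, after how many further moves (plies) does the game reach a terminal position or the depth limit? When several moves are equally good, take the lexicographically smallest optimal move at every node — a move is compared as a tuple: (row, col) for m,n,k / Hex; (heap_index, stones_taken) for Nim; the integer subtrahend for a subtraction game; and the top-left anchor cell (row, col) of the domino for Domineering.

PV length from [(2,0,3)]: 5 plies

p1 X@[(2,0,3)]: h0:-1[(1,0,3)]-1 h0:-2[(0,0,3)]-1 h2:-1[(2,0,2)]+1* h2:-2[(2,0,1)]-1 h2:-3[(2,0,0)]-1
p2 O@[(2,0,2)]: h0:-1[(1,0,2)]-1* h0:-2[(0,0,2)]-1 h2:-1[(2,0,1)]-1 h2:-2[(2,0,0)]-1
p3 X@[(1,0,2)]: h0:-1[(0,0,2)]-1 h2:-1[(1,0,1)]+1* h2:-2[(1,0,0)]-1
p4 O@[(1,0,1)]: h0:-1[(0,0,1)]-1* h2:-1[(1,0,0)]-1
p5 X@[(0,0,1)]: h2:-1[(0,0,0)]+1*
p6 O@[(0,0,0)] terminal -1; root [(2,0,3)] d5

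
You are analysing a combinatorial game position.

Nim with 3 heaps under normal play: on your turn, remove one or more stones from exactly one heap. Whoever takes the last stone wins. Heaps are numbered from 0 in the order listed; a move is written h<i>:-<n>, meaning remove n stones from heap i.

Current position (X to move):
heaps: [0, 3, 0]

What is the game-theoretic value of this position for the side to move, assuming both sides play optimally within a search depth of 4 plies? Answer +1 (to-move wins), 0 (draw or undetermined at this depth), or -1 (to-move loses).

ply 1, X at (0,3,0) | h1:-1=-1→(0,2,0); h1:-2=-1→(0,1,0); h1:-3=+1→(0,0,0)*
ply 2: (0,0,0) is terminal -1 (O); from (0,3,0) depth 4

value((0,3,0), X) = +1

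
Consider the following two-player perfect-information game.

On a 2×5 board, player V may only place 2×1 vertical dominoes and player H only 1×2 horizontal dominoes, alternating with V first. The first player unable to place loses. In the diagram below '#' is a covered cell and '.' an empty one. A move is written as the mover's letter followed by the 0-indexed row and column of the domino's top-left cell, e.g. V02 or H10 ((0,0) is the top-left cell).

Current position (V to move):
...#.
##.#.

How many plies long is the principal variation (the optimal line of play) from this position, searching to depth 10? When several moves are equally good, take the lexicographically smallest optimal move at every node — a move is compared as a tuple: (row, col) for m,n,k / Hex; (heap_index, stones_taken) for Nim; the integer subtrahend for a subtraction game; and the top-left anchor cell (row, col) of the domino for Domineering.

ply 1, V at ...#./##.#. | V02=+1→..##./####.*; V04=-1→...##/##.##
ply 2, H at ..##./####. | H00=-1→####./####.*
ply 3, V at ####./####. | V04=+1→#####/#####*
ply 4: #####/##### is terminal -1 (H); from ...#./##.#. depth 10

PV length from [...#./##.#.]: 3 plies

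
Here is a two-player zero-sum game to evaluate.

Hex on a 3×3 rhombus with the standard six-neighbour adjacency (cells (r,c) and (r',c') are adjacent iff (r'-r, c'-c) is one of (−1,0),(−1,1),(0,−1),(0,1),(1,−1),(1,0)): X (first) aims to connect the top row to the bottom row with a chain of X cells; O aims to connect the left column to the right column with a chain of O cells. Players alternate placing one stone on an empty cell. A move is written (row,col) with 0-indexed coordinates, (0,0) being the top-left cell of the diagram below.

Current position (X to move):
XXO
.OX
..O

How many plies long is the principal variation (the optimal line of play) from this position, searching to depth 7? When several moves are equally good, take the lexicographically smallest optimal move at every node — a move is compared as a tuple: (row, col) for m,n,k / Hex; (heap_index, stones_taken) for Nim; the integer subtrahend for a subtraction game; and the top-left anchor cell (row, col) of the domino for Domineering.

PV length from [XXO/.OX/..O]: 2 plies

ply 1, X at XXO/.OX/..O | (1,0)=-1→XXO/XOX/..O*; (2,0)=-1→XXO/.OX/X.O; (2,1)=-1→XXO/.OX/.XO
ply 2, O at XXO/XOX/..O | (2,0)=+1→XXO/XOX/O.O*; (2,1)=-1→XXO/XOX/.OO
ply 3: XXO/XOX/O.O is terminal -1 (X); from XXO/.OX/..O depth 7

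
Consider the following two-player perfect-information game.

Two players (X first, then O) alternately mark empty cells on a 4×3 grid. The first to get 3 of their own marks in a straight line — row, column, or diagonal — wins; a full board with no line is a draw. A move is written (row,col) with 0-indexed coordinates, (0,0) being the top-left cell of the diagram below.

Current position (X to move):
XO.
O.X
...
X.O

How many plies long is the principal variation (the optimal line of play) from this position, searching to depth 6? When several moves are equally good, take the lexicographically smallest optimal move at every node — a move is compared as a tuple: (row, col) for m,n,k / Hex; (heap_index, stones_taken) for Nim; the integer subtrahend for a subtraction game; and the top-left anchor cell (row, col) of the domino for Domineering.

[XO./O.X/.../X.O] X move#1: (0,2):-1/XOX/O.X/.../X.O, (1,1):-1/XO./OXX/.../X.O, (2,0):-1/XO./O.X/X../X.O, (2,1):+1/XO./O.X/.X./X.O*, (2,2):-1/XO./O.X/..X/X.O, (3,1):-1/XO./O.X/.../XXO
[XO./O.X/.X./X.O] end (terminal -1, O#2); searched XO./O.X/.../X.O to 6

PV length from [XO./O.X/.../X.O]: 1 ply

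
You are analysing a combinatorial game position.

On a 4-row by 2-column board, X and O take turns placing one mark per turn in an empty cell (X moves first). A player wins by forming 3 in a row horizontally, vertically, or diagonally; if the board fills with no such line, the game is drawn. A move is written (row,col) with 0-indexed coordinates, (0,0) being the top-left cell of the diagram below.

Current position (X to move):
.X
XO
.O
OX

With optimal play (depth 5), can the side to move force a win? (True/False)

X winning at [.X/XO/.O/OX]: False

[.X/XO/.O/OX] X move#1: (0,0):+0/XX/XO/.O/OX*, (2,0):+0/.X/XO/XO/OX
[XX/XO/.O/OX] O move#2: (2,0):+0/XX/XO/OO/OX*
[XX/XO/OO/OX] end (terminal +0, X#3); searched .X/XO/.O/OX to 5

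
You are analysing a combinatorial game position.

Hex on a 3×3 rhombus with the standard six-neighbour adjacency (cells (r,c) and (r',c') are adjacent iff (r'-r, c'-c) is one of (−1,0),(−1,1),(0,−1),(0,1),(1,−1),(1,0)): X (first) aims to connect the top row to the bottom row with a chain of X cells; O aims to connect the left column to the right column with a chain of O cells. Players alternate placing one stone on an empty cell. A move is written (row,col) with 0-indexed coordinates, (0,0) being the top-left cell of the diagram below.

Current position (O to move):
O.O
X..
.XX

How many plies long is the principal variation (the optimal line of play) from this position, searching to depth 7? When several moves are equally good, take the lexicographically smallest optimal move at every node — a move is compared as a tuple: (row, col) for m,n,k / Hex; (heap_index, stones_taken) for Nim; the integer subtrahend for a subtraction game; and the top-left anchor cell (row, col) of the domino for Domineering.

PV length from [O.O/X../.XX]: 1 ply

[O.O/X../.XX] O move#1: (0,1):+1/OOO/X../.XX*, (1,1):+1/O.O/XO./.XX, (1,2):-1/O.O/X.O/.XX, (2,0):+1/O.O/X../OXX
[OOO/X../.XX] end (terminal -1, X#2); searched O.O/X../.XX to 7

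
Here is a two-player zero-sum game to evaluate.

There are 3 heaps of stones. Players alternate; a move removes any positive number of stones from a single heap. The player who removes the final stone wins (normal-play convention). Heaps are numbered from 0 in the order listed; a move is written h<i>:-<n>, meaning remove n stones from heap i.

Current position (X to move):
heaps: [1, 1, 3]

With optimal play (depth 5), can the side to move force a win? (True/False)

ply 1, X at (1,1,3) | h0:-1=-1→(0,1,3); h1:-1=-1→(1,0,3); h2:-1=-1→(1,1,2); h2:-2=-1→(1,1,1); h2:-3=+1→(1,1,0)*
ply 2, O at (1,1,0) | h0:-1=-1→(0,1,0)*; h1:-1=-1→(1,0,0)
ply 3, X at (0,1,0) | h1:-1=+1→(0,0,0)*
ply 4: (0,0,0) is terminal -1 (O); from (1,1,3) depth 5

X winning at [(1,1,3)]: True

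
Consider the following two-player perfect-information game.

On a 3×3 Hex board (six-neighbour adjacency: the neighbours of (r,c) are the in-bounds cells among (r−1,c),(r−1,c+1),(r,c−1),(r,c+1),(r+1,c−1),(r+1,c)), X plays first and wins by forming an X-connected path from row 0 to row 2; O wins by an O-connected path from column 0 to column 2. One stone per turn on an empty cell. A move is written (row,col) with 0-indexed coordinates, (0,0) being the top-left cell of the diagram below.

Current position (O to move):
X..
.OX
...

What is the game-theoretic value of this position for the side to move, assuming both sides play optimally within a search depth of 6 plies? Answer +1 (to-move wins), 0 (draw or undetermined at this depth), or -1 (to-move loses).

[X../.OX/...] O move#1: (0,1):-1/XO./.OX/..., (0,2):+1/X.O/.OX/...*, (1,0):-1/X../OOX/..., (2,0):-1/X../.OX/O.., (2,1):+1/X../.OX/.O., (2,2):+1/X../.OX/..O
[X.O/.OX/...] X move#2: (0,1):-1/XXO/.OX/...*, (1,0):-1/X.O/XOX/..., (2,0):-1/X.O/.OX/X.., (2,1):-1/X.O/.OX/.X., (2,2):-1/X.O/.OX/..X
[XXO/.OX/...] O move#3: (1,0):+1/XXO/OOX/...*, (2,0):+1/XXO/.OX/O.., (2,1):+1/XXO/.OX/.O., (2,2):+1/XXO/.OX/..O
[XXO/OOX/...] end (terminal -1, X#4); searched X../.OX/... to 6

value(X../.OX/..., O) = +1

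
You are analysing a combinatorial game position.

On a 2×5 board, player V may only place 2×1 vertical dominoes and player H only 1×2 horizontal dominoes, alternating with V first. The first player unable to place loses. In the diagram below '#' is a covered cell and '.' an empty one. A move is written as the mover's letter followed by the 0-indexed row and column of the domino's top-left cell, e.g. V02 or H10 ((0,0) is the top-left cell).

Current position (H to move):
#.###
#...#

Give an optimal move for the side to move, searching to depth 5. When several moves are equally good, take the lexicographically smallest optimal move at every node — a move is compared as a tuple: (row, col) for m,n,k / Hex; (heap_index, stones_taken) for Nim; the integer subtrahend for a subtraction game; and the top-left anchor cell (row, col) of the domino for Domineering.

H's best at [#.###/#...#]: H11

p1 H@[#.###/#...#]: H11[#.###/###.#]+1* H12[#.###/#.###]-1
p2 V@[#.###/###.#] terminal -1; root [#.###/#...#] d5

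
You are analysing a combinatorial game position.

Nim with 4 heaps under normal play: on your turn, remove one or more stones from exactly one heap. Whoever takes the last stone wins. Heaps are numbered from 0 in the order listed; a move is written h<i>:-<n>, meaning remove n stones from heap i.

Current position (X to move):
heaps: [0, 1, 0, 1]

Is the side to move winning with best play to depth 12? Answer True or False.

[(0,1,0,1)] X move#1: h1:-1:-1/(0,0,0,1)*, h3:-1:-1/(0,1,0,0)
[(0,0,0,1)] O move#2: h3:-1:+1/(0,0,0,0)*
[(0,0,0,0)] end (terminal -1, X#3); searched (0,1,0,1) to 12

X winning at [(0,1,0,1)]: False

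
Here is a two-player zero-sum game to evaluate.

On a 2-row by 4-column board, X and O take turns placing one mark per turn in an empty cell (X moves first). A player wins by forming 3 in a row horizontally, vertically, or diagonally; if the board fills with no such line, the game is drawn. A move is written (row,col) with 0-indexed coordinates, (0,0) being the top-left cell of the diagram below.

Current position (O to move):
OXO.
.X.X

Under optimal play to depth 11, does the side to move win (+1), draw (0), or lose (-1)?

value(OXO./.X.X, O) = 0

p1 O@[OXO./.X.X]: (0,3)[OXOO/.X.X]-1 (1,0)[OXO./OX.X]-1 (1,2)[OXO./.XOX]+0*
p2 X@[OXO./.XOX]: (0,3)[OXOX/.XOX]+0* (1,0)[OXO./XXOX]+0
p3 O@[OXOX/.XOX]: (1,0)[OXOX/OXOX]+0*
p4 X@[OXOX/OXOX] terminal +0; root [OXO./.X.X] d11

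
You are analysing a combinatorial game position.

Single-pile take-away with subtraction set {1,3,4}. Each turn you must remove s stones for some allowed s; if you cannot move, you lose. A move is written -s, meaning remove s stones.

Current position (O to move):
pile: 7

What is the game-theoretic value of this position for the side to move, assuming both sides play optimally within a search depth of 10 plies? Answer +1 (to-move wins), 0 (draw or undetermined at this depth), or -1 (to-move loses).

value(7, O) = -1

ply 1, O at 7 | -1=-1→6*; -3=-1→4; -4=-1→3
ply 2, X at 6 | -1=-1→5; -3=-1→3; -4=+1→2*
ply 3, O at 2 | -1=-1→1*
ply 4, X at 1 | -1=+1→0*
ply 5: 0 is terminal -1 (O); from 7 depth 10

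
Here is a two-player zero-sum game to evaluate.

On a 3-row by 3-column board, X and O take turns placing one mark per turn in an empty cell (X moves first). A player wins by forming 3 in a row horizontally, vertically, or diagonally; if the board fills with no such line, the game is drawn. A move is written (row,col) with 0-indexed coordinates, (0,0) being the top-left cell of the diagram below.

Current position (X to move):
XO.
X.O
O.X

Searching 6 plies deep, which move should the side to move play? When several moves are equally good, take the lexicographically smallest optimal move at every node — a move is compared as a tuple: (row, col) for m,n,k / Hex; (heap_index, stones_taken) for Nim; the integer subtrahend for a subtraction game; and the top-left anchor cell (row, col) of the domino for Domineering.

X's best at [XO./X.O/O.X]: (1,1)

[XO./X.O/O.X] X move#1: (0,2):+0/XOX/X.O/O.X, (1,1):+1/XO./XXO/O.X*, (2,1):+0/XO./X.O/OXX
[XO./XXO/O.X] end (terminal -1, O#2); searched XO./X.O/O.X to 6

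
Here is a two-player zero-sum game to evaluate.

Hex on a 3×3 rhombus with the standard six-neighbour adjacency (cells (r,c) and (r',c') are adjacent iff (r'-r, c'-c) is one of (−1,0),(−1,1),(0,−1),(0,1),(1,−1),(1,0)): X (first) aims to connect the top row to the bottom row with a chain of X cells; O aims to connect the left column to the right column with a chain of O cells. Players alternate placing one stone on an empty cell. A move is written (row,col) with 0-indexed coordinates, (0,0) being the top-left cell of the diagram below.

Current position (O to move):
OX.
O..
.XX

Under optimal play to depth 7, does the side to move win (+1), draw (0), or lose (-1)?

value(OX./O../.XX, O) = +1

ply 1, O at OX./O../.XX | (0,2)=-1→OXO/O../.XX; (1,1)=+1→OX./OO./.XX*; (1,2)=-1→OX./O.O/.XX; (2,0)=-1→OX./O../OXX
ply 2, X at OX./OO./.XX | (0,2)=-1→OXX/OO./.XX*; (1,2)=-1→OX./OOX/.XX; (2,0)=-1→OX./OO./XXX
ply 3, O at OXX/OO./.XX | (1,2)=+1→OXX/OOO/.XX*; (2,0)=-1→OXX/OO./OXX
ply 4: OXX/OOO/.XX is terminal -1 (X); from OX./O../.XX depth 7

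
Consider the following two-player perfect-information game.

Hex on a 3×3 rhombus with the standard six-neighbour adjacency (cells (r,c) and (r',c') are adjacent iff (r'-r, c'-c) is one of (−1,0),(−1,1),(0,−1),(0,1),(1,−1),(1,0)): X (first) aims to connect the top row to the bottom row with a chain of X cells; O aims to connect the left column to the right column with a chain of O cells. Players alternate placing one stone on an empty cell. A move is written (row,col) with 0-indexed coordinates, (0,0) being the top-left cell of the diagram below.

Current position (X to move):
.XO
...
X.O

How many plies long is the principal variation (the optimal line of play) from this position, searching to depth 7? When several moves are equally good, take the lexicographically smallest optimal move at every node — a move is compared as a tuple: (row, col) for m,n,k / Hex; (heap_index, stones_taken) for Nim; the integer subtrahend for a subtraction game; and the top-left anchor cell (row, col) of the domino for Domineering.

PV length from [.XO/.../X.O]: 3 plies

ply 1, X at .XO/.../X.O | (0,0)=+1→XXO/.../X.O*; (1,0)=+1→.XO/X../X.O; (1,1)=+1→.XO/.X./X.O; (1,2)=+1→.XO/..X/X.O; (2,1)=+1→.XO/.../XXO
ply 2, O at XXO/.../X.O | (1,0)=-1→XXO/O../X.O*; (1,1)=-1→XXO/.O./X.O; (1,2)=-1→XXO/..O/X.O; (2,1)=-1→XXO/.../XOO
ply 3, X at XXO/O../X.O | (1,1)=+1→XXO/OX./X.O*; (1,2)=-1→XXO/O.X/X.O; (2,1)=-1→XXO/O../XXO
ply 4: XXO/OX./X.O is terminal -1 (O); from .XO/.../X.O depth 7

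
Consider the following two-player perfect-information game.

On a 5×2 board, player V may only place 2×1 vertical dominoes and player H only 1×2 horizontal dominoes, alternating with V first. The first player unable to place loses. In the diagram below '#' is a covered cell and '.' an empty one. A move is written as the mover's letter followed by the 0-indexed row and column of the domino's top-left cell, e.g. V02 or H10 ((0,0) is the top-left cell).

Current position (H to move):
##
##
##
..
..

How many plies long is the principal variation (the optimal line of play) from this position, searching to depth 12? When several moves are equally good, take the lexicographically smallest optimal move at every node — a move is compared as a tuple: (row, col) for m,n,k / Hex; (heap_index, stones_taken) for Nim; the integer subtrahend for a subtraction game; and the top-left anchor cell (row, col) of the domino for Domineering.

ply 1, H at ##/##/##/../.. | H30=+1→##/##/##/##/..*; H40=+1→##/##/##/../##
ply 2: ##/##/##/##/.. is terminal -1 (V); from ##/##/##/../.. depth 12

PV length from [##/##/##/../..]: 1 ply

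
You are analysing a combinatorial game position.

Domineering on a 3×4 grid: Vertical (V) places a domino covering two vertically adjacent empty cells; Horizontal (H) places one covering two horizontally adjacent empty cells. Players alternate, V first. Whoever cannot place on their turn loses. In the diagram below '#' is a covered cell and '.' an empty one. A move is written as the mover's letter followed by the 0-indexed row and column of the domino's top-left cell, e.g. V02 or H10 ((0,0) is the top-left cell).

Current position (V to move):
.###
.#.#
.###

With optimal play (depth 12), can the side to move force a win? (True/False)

[.###/.#.#/.###] V move#1: V00:+1/####/##.#/.###*, V10:+1/.###/##.#/####
[####/##.#/.###] end (terminal -1, H#2); searched .###/.#.#/.### to 12

V winning at [.###/.#.#/.###]: True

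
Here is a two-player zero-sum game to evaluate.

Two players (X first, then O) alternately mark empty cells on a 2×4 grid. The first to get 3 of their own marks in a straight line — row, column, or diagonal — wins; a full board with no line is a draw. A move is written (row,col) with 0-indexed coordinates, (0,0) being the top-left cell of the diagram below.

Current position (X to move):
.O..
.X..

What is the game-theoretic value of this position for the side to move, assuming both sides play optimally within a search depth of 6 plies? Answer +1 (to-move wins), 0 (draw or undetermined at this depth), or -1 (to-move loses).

value(.O../.X.., X) = +1

p1 X@[.O../.X..]: (0,0)[XO../.X..]+0 (0,2)[.OX./.X..]+0 (0,3)[.O.X/.X..]+0 (1,0)[.O../XX..]+0 (1,2)[.O../.XX.]+1* (1,3)[.O../.X.X]+0
p2 O@[.O../.XX.]: (0,0)[OO../.XX.]-1* (0,2)[.OO./.XX.]-1 (0,3)[.O.O/.XX.]-1 (1,0)[.O../OXX.]-1 (1,3)[.O../.XXO]-1
p3 X@[OO../.XX.]: (0,2)[OOX./.XX.]+1* (0,3)[OO.X/.XX.]-1 (1,0)[OO../XXX.]+1 (1,3)[OO../.XXX]+1
p4 O@[OOX./.XX.]: (0,3)[OOXO/.XX.]-1* (1,0)[OOX./OXX.]-1 (1,3)[OOX./.XXO]-1
p5 X@[OOXO/.XX.]: (1,0)[OOXO/XXX.]+1* (1,3)[OOXO/.XXX]+1
p6 O@[OOXO/XXX.] terminal -1; root [.O../.X..] d6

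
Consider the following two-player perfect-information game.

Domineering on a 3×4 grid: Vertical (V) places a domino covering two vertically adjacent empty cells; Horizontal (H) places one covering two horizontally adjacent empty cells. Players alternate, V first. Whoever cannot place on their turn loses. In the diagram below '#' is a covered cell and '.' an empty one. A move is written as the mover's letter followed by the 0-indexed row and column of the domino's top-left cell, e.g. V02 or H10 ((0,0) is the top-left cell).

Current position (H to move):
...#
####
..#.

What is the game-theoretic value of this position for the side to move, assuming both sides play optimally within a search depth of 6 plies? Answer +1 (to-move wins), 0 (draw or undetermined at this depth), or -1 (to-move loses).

value(...#/####/..#., H) = +1

[...#/####/..#.] H move#1: H00:+1/##.#/####/..#.*, H01:+1/.###/####/..#., H20:+1/...#/####/###.
[##.#/####/..#.] end (terminal -1, V#2); searched ...#/####/..#. to 6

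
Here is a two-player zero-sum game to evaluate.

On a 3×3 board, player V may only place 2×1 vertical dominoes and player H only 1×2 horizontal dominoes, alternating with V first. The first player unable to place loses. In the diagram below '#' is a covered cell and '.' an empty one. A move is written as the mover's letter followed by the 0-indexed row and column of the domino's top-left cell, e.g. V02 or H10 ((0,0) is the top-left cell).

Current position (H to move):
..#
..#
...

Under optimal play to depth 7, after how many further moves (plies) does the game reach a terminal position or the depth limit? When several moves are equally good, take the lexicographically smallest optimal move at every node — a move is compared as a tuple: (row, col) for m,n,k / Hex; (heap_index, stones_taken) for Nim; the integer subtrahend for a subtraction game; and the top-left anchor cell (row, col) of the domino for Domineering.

p1 H@[..#/..#/...]: H00[###/..#/...]-1 H10[..#/###/...]+1* H20[..#/..#/##.]-1 H21[..#/..#/.##]-1
p2 V@[..#/###/...] terminal -1; root [..#/..#/...] d7

PV length from [..#/..#/...]: 1 ply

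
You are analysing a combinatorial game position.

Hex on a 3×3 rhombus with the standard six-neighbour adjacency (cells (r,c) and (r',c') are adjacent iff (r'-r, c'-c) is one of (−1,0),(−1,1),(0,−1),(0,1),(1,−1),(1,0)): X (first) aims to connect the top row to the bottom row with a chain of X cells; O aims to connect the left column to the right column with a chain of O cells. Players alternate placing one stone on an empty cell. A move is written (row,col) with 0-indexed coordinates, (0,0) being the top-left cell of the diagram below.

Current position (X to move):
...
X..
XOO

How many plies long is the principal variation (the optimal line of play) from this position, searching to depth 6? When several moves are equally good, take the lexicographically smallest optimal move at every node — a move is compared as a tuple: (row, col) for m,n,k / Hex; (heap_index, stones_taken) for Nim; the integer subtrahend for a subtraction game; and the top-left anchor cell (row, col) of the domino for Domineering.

ply 1, X at .../X../XOO | (0,0)=+1→X../X../XOO*; (0,1)=+1→.X./X../XOO; (0,2)=+1→..X/X../XOO; (1,1)=+1→.../XX./XOO; (1,2)=+1→.../X.X/XOO
ply 2: X../X../XOO is terminal -1 (O); from .../X../XOO depth 6

PV length from [.../X../XOO]: 1 ply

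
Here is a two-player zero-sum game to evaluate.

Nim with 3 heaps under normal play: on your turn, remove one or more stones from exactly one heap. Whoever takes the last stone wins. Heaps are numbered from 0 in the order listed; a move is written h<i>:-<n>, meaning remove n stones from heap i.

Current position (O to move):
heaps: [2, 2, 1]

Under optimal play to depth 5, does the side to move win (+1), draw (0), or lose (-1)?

value((2,2,1), O) = +1

[(2,2,1)] O move#1: h0:-1:-1/(1,2,1), h0:-2:-1/(0,2,1), h1:-1:-1/(2,1,1), h1:-2:-1/(2,0,1), h2:-1:+1/(2,2,0)*
[(2,2,0)] X move#2: h0:-1:-1/(1,2,0)*, h0:-2:-1/(0,2,0), h1:-1:-1/(2,1,0), h1:-2:-1/(2,0,0)
[(1,2,0)] O move#3: h0:-1:-1/(0,2,0), h1:-1:+1/(1,1,0)*, h1:-2:-1/(1,0,0)
[(1,1,0)] X move#4: h0:-1:-1/(0,1,0)*, h1:-1:-1/(1,0,0)
[(0,1,0)] O move#5: h1:-1:+1/(0,0,0)*
[(0,0,0)] end (terminal -1, X#6); searched (2,2,1) to 5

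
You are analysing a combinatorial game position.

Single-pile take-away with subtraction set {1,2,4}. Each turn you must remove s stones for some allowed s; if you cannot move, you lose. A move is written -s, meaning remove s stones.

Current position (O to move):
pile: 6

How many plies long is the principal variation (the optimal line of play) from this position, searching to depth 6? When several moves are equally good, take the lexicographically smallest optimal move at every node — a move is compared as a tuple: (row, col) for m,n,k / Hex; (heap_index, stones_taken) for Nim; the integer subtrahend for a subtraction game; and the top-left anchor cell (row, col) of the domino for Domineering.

PV length from [6]: 4 plies

[6] O move#1: -1:-1/5*, -2:-1/4, -4:-1/2
[5] X move#2: -1:-1/4, -2:+1/3*, -4:-1/1
[3] O move#3: -1:-1/2*, -2:-1/1
[2] X move#4: -1:-1/1, -2:+1/0*
[0] end (terminal -1, O#5); searched 6 to 6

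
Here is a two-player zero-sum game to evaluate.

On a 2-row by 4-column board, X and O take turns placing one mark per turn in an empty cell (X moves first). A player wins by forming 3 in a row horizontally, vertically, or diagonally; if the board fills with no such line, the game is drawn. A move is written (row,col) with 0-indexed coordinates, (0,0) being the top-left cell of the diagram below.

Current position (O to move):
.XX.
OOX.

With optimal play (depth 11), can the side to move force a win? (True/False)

[.XX./OOX.] O move#1: (0,0):-1/OXX./OOX.*, (0,3):-1/.XXO/OOX., (1,3):-1/.XX./OOXO
[OXX./OOX.] X move#2: (0,3):+1/OXXX/OOX.*, (1,3):+0/OXX./OOXX
[OXXX/OOX.] end (terminal -1, O#3); searched .XX./OOX. to 11

O winning at [.XX./OOX.]: False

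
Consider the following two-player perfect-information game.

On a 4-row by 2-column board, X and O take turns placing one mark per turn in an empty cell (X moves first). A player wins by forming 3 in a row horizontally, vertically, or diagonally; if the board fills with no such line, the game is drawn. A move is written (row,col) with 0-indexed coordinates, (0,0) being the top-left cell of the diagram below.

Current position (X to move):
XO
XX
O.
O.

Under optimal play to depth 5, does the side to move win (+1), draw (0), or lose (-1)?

p1 X@[XO/XX/O./O.]: (2,1)[XO/XX/OX/O.]+0* (3,1)[XO/XX/O./OX]+0
p2 O@[XO/XX/OX/O.]: (3,1)[XO/XX/OX/OO]+0*
p3 X@[XO/XX/OX/OO] terminal +0; root [XO/XX/O./O.] d5

value(XO/XX/O./O., X) = 0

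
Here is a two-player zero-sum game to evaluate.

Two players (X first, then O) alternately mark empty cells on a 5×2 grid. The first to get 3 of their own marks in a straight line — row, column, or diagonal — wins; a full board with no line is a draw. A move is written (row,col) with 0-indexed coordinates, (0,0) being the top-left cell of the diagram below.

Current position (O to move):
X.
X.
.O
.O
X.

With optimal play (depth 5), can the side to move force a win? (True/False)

ply 1, O at X./X./.O/.O/X. | (0,1)=-1→XO/X./.O/.O/X.; (1,1)=+1→X./XO/.O/.O/X.*; (2,0)=+1→X./X./OO/.O/X.; (3,0)=-1→X./X./.O/OO/X.; (4,1)=+1→X./X./.O/.O/XO
ply 2: X./XO/.O/.O/X. is terminal -1 (X); from X./X./.O/.O/X. depth 5

O winning at [X./X./.O/.O/X.]: True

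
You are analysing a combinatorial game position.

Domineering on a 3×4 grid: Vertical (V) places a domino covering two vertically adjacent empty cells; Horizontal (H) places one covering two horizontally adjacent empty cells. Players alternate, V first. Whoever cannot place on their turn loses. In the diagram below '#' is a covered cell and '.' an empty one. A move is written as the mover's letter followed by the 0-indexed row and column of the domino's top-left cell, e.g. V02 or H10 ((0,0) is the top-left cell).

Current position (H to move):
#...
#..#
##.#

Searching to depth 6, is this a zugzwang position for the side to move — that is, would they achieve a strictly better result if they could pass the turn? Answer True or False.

ply 1, H at #.../#..#/##.# | H01=-1→###./#..#/##.#; H02=-1→#.##/#..#/##.#; H11=+1→#.../####/##.#*
ply 2: #.../####/##.# is terminal -1 (V); from #.../#..#/##.# depth 6
pass branch (V moves first from the same position):
  | ply 1, V at #.../#..#/##.# | V01=+1→##../##.#/##.#*; V02=+1→#.#./#.##/##.#; V12=-1→#.../#.##/####
  | ply 2, H at ##../##.#/##.# | H02=-1→####/##.#/##.#*
  | ply 3, V at ####/##.#/##.# | V12=+1→####/####/####*
  | ply 4: ####/####/#### is terminal -1 (H); from #.../#..#/##.# depth 6
H moving scores +1; H passing scores -1

zugzwang(#.../#..#/##.#, H) = False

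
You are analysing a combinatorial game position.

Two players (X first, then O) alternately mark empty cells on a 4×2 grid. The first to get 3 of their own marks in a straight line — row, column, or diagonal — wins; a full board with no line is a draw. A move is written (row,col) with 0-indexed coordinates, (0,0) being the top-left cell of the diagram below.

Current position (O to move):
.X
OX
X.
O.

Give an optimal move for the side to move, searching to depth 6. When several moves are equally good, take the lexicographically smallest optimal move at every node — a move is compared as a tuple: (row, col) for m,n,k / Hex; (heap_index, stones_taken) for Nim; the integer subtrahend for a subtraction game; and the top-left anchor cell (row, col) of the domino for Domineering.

ply 1, O at .X/OX/X./O. | (0,0)=-1→OX/OX/X./O.; (2,1)=+0→.X/OX/XO/O.*; (3,1)=-1→.X/OX/X./OO
ply 2, X at .X/OX/XO/O. | (0,0)=+0→XX/OX/XO/O.*; (3,1)=+0→.X/OX/XO/OX
ply 3, O at XX/OX/XO/O. | (3,1)=+0→XX/OX/XO/OO*
ply 4: XX/OX/XO/OO is terminal +0 (X); from .X/OX/X./O. depth 6

O's best at [.X/OX/X./O.]: (2,1)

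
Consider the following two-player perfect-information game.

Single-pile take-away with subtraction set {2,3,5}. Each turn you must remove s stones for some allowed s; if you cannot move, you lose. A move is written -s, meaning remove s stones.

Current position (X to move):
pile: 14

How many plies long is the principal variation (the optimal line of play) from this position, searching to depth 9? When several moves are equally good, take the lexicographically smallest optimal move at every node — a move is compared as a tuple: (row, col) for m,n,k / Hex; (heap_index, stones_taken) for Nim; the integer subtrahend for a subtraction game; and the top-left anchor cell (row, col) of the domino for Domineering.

[14] X move#1: -2:-1/12*, -3:-1/11, -5:-1/9
[12] O move#2: -2:-1/10, -3:-1/9, -5:+1/7*
[7] X move#3: -2:-1/5*, -3:-1/4, -5:-1/2
[5] O move#4: -2:-1/3, -3:-1/2, -5:+1/0*
[0] end (terminal -1, X#5); searched 14 to 9

PV length from [14]: 4 plies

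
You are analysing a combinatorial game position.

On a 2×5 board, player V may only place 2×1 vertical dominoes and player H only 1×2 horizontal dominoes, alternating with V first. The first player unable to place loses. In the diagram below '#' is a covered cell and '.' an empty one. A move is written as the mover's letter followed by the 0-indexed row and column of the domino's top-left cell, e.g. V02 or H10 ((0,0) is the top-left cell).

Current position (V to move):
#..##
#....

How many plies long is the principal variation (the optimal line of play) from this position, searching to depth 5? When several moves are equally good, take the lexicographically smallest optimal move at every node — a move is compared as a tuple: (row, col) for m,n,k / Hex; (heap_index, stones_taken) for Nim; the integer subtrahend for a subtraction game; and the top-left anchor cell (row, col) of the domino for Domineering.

PV length from [#..##/#....]: 3 plies

p1 V@[#..##/#....]: V01[##.##/##...]-1 V02[#.###/#.#..]+1*
p2 H@[#.###/#.#..]: H13[#.###/#.###]-1*
p3 V@[#.###/#.###]: V01[#####/#####]+1*
p4 H@[#####/#####] terminal -1; root [#..##/#....] d5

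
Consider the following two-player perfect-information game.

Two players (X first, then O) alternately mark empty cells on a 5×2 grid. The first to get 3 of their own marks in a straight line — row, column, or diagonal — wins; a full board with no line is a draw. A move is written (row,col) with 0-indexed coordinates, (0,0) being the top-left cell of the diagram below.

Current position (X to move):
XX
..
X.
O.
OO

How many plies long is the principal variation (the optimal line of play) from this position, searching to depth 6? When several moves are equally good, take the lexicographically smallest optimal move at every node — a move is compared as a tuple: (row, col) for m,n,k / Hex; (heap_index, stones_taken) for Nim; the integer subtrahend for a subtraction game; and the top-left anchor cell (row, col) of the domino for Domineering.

PV length from [XX/../X./O./OO]: 1 ply

[XX/../X./O./OO] X move#1: (1,0):+1/XX/X./X./O./OO*, (1,1):+1/XX/.X/X./O./OO, (2,1):+1/XX/../XX/O./OO, (3,1):+0/XX/../X./OX/OO
[XX/X./X./O./OO] end (terminal -1, O#2); searched XX/../X./O./OO to 6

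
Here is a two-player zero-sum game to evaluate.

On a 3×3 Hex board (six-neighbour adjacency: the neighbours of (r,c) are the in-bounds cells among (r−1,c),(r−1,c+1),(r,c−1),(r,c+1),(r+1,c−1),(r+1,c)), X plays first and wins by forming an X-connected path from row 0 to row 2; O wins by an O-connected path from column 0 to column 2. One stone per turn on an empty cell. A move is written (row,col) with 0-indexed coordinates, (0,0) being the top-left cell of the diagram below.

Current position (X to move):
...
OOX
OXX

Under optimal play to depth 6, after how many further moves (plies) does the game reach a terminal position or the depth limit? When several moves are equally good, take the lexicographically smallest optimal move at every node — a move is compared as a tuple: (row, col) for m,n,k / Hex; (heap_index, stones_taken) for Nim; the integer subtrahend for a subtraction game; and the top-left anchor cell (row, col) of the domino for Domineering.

PV length from [.../OOX/OXX]: 1 ply

[.../OOX/OXX] X move#1: (0,0):-1/X../OOX/OXX, (0,1):-1/.X./OOX/OXX, (0,2):+1/..X/OOX/OXX*
[..X/OOX/OXX] end (terminal -1, O#2); searched .../OOX/OXX to 6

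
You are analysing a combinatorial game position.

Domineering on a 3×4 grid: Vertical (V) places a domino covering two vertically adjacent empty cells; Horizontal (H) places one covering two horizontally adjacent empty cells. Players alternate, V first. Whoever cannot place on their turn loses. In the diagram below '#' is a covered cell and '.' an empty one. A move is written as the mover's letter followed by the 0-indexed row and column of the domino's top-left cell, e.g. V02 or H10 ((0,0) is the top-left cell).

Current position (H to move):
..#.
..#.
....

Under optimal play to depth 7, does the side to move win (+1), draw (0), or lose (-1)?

value(..#./..#./...., H) = +1

[..#./..#./....] H move#1: H00:-1/###./..#./...., H10:+1/..#./###./....*, H20:-1/..#./..#./##.., H21:-1/..#./..#./.##., H22:-1/..#./..#./..##
[..#./###./....] V move#2: V03:-1/..##/####/....*, V13:-1/..#./####/...#
[..##/####/....] H move#3: H00:+1/####/####/....*, H20:+1/..##/####/##.., H21:+1/..##/####/.##., H22:+1/..##/####/..##
[####/####/....] end (terminal -1, V#4); searched ..#./..#./.... to 7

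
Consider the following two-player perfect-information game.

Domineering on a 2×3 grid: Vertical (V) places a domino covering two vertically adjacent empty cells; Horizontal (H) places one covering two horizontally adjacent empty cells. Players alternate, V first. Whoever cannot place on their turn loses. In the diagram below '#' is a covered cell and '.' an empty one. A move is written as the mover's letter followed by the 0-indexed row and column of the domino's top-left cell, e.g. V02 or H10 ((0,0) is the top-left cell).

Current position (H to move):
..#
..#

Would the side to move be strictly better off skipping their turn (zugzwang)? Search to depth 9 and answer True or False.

ply 1, H at ..#/..# | H00=+1→###/..#*; H10=+1→..#/###
ply 2: ###/..# is terminal -1 (V); from ..#/..# depth 9
suppose H passes — search the same position with V to move:
pass> ply 1, V at ..#/..# | V00=+1→#.#/#.#*; V01=+1→.##/.##
pass> ply 2: #.#/#.# is terminal -1 (H); from ..#/..# depth 9
for H: play +1, pass -1

zugzwang(..#/..#, H) = False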